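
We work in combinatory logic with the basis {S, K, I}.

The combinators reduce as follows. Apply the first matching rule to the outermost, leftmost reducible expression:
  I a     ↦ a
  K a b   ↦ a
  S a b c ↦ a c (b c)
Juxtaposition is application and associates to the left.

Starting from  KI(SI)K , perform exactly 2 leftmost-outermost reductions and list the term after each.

Answer: after 2 steps: K

Derivation:
  start: KI(SI)K
  →1  IK
  →2  K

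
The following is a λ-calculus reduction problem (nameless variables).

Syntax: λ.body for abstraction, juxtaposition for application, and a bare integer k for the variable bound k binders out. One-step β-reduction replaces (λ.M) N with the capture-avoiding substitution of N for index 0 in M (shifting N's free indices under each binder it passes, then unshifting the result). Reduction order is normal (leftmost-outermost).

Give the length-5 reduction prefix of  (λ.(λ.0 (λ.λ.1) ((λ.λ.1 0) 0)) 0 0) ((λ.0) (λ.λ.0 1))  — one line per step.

Answer: after 5 steps: (λ.λ.1 0) ((λ.0) (λ.λ.0 1)) (λ.λ.1) ((λ.0) (λ.λ.0 1))

Reduction:
  start: (λ.(λ.0 (λ.λ.1) ((λ.λ.1 0) 0)) 0 0) ((λ.0) (λ.λ.0 1))
  →1  (λ.0 (λ.λ.1) ((λ.λ.1 0) 0)) ((λ.0) (λ.λ.0 1)) ((λ.0) (λ.λ.0 1))
  →2  (λ.0) (λ.λ.0 1) (λ.λ.1) ((λ.λ.1 0) ((λ.0) (λ.λ.0 1))) ((λ.0) (λ.λ.0 1))
  →3  (λ.λ.0 1) (λ.λ.1) ((λ.λ.1 0) ((λ.0) (λ.λ.0 1))) ((λ.0) (λ.λ.0 1))
  →4  (λ.0 (λ.λ.1)) ((λ.λ.1 0) ((λ.0) (λ.λ.0 1))) ((λ.0) (λ.λ.0 1))
  →5  (λ.λ.1 0) ((λ.0) (λ.λ.0 1)) (λ.λ.1) ((λ.0) (λ.λ.0 1))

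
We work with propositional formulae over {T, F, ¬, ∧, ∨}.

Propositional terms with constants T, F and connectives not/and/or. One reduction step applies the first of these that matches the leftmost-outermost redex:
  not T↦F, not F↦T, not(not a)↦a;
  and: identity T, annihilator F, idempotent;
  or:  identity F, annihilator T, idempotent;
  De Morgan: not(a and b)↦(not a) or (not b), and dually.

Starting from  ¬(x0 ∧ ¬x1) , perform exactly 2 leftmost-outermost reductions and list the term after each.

  start: ¬(x0 ∧ ¬x1)
  [1] ¬x0 ∨ ¬¬x1
  [2] ¬x0 ∨ x1

Answer: after 2 steps: ¬x0 ∨ x1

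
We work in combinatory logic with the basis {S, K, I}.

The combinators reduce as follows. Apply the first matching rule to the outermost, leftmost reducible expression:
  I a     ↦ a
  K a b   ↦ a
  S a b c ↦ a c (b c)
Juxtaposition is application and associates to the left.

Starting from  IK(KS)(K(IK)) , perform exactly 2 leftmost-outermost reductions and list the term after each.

  start: IK(KS)(K(IK))
  →1  K(KS)(K(IK))
  →2  KS

Answer: after 2 steps: KS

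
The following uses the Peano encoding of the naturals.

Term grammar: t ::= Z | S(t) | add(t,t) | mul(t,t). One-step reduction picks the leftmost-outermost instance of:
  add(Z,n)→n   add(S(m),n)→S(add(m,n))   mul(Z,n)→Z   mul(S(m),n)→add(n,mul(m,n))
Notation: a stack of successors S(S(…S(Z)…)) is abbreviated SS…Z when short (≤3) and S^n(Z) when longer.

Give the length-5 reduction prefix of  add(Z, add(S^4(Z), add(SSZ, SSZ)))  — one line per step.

Answer: after 5 steps: S(S(S(S(add(Z, add(SSZ, SSZ))))))

Derivation:
  start: add(Z, add(S^4(Z), add(SSZ, SSZ)))
  step 1: add(S^4(Z), add(SSZ, SSZ))
  step 2: S(add(SSSZ, add(SSZ, SSZ)))
  step 3: S(S(add(SSZ, add(SSZ, SSZ))))
  step 4: S(S(S(add(SZ, add(SSZ, SSZ)))))
  step 5: S(S(S(S(add(Z, add(SSZ, SSZ))))))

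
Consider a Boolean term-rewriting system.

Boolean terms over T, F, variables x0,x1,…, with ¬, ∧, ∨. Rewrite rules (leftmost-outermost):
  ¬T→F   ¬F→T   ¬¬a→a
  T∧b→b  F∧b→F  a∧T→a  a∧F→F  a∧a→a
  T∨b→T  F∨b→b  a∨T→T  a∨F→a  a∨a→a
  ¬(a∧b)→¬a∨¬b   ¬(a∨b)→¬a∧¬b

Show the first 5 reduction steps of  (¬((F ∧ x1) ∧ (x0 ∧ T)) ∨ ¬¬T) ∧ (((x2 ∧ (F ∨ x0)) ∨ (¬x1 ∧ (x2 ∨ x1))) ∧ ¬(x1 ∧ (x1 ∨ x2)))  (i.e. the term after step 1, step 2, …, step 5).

  start: (¬((F ∧ x1) ∧ (x0 ∧ T)) ∨ ¬¬T) ∧ (((x2 ∧ (F ∨ x0)) ∨ (¬x1 ∧ (x2 ∨ x1))) ∧ ¬(x1 ∧ (x1 ∨ x2)))
  step 1: ((¬(F ∧ x1) ∨ ¬(x0 ∧ T)) ∨ ¬¬T) ∧ (((x2 ∧ (F ∨ x0)) ∨ (¬x1 ∧ (x2 ∨ x1))) ∧ ¬(x1 ∧ (x1 ∨ x2)))
  step 2: (((¬F ∨ ¬x1) ∨ ¬(x0 ∧ T)) ∨ ¬¬T) ∧ (((x2 ∧ (F ∨ x0)) ∨ (¬x1 ∧ (x2 ∨ x1))) ∧ ¬(x1 ∧ (x1 ∨ x2)))
  step 3: (((T ∨ ¬x1) ∨ ¬(x0 ∧ T)) ∨ ¬¬T) ∧ (((x2 ∧ (F ∨ x0)) ∨ (¬x1 ∧ (x2 ∨ x1))) ∧ ¬(x1 ∧ (x1 ∨ x2)))
  step 4: ((T ∨ ¬(x0 ∧ T)) ∨ ¬¬T) ∧ (((x2 ∧ (F ∨ x0)) ∨ (¬x1 ∧ (x2 ∨ x1))) ∧ ¬(x1 ∧ (x1 ∨ x2)))
  step 5: (T ∨ ¬¬T) ∧ (((x2 ∧ (F ∨ x0)) ∨ (¬x1 ∧ (x2 ∨ x1))) ∧ ¬(x1 ∧ (x1 ∨ x2)))

Answer: after 5 steps: (T ∨ ¬¬T) ∧ (((x2 ∧ (F ∨ x0)) ∨ (¬x1 ∧ (x2 ∨ x1))) ∧ ¬(x1 ∧ (x1 ∨ x2)))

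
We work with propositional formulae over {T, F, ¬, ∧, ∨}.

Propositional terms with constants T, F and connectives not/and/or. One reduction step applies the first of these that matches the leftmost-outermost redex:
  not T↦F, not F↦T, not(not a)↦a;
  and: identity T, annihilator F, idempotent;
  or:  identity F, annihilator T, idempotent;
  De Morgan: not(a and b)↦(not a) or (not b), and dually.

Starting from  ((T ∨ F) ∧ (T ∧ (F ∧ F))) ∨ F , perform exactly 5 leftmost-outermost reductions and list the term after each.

Answer: after 5 steps: F

Working:
  start: ((T ∨ F) ∧ (T ∧ (F ∧ F))) ∨ F
  [1] (T ∨ F) ∧ (T ∧ (F ∧ F))
  [2] T ∧ (T ∧ (F ∧ F))
  [3] T ∧ (F ∧ F)
  [4] F ∧ F
  [5] F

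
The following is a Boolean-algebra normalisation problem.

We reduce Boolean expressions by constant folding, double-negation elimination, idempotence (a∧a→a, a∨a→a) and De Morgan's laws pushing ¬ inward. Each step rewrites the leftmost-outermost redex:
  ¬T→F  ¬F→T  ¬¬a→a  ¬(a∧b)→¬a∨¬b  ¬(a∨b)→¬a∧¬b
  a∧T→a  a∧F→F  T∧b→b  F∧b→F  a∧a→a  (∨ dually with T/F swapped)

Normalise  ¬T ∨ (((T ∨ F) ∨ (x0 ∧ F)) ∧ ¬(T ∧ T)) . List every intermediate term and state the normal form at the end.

Answer: normal form = F  (in 8 steps)

Reduction:
  start: ¬T ∨ (((T ∨ F) ∨ (x0 ∧ F)) ∧ ¬(T ∧ T))
  [1] F ∨ (((T ∨ F) ∨ (x0 ∧ F)) ∧ ¬(T ∧ T))
  [2] ((T ∨ F) ∨ (x0 ∧ F)) ∧ ¬(T ∧ T)
  [3] (T ∨ (x0 ∧ F)) ∧ ¬(T ∧ T)
  [4] T ∧ ¬(T ∧ T)
  [5] ¬(T ∧ T)
  [6] ¬T ∨ ¬T
  [7] ¬T
  [8] F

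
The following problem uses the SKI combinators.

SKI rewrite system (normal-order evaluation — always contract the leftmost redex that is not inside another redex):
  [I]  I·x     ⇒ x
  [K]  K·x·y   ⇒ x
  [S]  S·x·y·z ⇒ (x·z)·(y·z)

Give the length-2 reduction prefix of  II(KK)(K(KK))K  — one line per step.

  start: II(KK)(K(KK))K
  →1  I(KK)(K(KK))K
  →2  KK(K(KK))K

Answer: after 2 steps: KK(K(KK))K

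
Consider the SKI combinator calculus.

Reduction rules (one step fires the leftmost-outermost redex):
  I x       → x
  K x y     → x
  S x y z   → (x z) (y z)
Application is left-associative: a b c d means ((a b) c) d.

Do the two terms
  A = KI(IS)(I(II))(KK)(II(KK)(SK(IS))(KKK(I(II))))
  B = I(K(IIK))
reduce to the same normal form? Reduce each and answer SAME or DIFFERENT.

Answer: DIFFERENT — A ⇓ K, B ⇓ KK

Working:
Term A:
  start: KI(IS)(I(II))(KK)(II(KK)(SK(IS))(KKK(I(II))))
  step 1: I(I(II))(KK)(II(KK)(SK(IS))(KKK(I(II))))
  step 2: I(II)(KK)(II(KK)(SK(IS))(KKK(I(II))))
  step 3: II(KK)(II(KK)(SK(IS))(KKK(I(II))))
  step 4: I(KK)(II(KK)(SK(IS))(KKK(I(II))))
  step 5: KK(II(KK)(SK(IS))(KKK(I(II))))
  step 6: K

Term B:
  start: I(K(IIK))
  step 1: K(IIK)
  step 2: K(IK)
  step 3: KK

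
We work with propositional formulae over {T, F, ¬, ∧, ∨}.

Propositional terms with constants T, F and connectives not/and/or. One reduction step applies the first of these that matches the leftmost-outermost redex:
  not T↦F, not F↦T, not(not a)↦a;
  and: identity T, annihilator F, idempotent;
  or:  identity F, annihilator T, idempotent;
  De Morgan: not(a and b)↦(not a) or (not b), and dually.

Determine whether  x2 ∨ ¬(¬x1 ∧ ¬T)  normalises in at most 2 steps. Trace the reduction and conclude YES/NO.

Answer: NO — after 2 steps the term is x2 ∨ (x1 ∨ ¬¬T), not yet normal

Reduction:
  start: x2 ∨ ¬(¬x1 ∧ ¬T)
  [1] x2 ∨ (¬¬x1 ∨ ¬¬T)
  [2] x2 ∨ (x1 ∨ ¬¬T)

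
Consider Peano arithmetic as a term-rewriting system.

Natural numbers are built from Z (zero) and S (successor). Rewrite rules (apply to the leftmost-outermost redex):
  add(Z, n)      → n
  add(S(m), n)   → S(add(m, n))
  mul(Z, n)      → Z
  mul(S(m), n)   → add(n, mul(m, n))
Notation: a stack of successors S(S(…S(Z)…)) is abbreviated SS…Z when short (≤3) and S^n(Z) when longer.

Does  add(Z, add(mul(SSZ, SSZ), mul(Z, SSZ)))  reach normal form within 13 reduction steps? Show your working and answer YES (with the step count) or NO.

  start: add(Z, add(mul(SSZ, SSZ), mul(Z, SSZ)))
  →1  add(mul(SSZ, SSZ), mul(Z, SSZ))
  →2  add(add(SSZ, mul(SZ, SSZ)), mul(Z, SSZ))
  →3  add(S(add(SZ, mul(SZ, SSZ))), mul(Z, SSZ))
  →4  S(add(add(SZ, mul(SZ, SSZ)), mul(Z, SSZ)))
  →5  S(add(S(add(Z, mul(SZ, SSZ))), mul(Z, SSZ)))
  →6  S(S(add(add(Z, mul(SZ, SSZ)), mul(Z, SSZ))))
  →7  S(S(add(mul(SZ, SSZ), mul(Z, SSZ))))
  →8  S(S(add(add(SSZ, mul(Z, SSZ)), mul(Z, SSZ))))
  →9  S(S(add(S(add(SZ, mul(Z, SSZ))), mul(Z, SSZ))))
  →10  S(S(S(add(add(SZ, mul(Z, SSZ)), mul(Z, SSZ)))))
  →11  S(S(S(add(S(add(Z, mul(Z, SSZ))), mul(Z, SSZ)))))
  →12  S(S(S(S(add(add(Z, mul(Z, SSZ)), mul(Z, SSZ))))))
  →13  S(S(S(S(add(mul(Z, SSZ), mul(Z, SSZ))))))

Answer: NO — after 13 steps the term is S(S(S(S(add(mul(Z, SSZ), mul(Z, SSZ)))))), not yet normal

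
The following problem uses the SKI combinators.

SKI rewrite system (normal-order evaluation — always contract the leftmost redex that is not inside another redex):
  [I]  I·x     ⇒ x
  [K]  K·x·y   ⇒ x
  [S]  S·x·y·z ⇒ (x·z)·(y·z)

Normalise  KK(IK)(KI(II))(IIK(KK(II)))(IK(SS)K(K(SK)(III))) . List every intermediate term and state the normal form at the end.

Answer: normal form = SS(SK)  (in 7 steps)

Working:
  start: KK(IK)(KI(II))(IIK(KK(II)))(IK(SS)K(K(SK)(III)))
  [1] K(KI(II))(IIK(KK(II)))(IK(SS)K(K(SK)(III)))
  [2] KI(II)(IK(SS)K(K(SK)(III)))
  [3] I(IK(SS)K(K(SK)(III)))
  [4] IK(SS)K(K(SK)(III))
  [5] K(SS)K(K(SK)(III))
  [6] SS(K(SK)(III))
  [7] SS(SK)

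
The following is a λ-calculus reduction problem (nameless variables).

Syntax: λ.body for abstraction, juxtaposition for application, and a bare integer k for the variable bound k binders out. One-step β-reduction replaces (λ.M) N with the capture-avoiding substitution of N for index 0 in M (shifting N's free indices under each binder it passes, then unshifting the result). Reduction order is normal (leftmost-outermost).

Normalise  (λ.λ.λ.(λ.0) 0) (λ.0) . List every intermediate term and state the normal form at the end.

  start: (λ.λ.λ.(λ.0) 0) (λ.0)
  step 1: λ.λ.(λ.0) 0
  step 2: λ.λ.0

Answer: normal form = λ.λ.0  (in 2 steps)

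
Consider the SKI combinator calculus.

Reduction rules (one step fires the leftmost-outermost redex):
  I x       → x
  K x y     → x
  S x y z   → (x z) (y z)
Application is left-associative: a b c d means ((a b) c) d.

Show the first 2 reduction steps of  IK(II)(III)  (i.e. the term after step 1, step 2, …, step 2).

Answer: after 2 steps: II

Reduction:
  start: IK(II)(III)
  →1  K(II)(III)
  →2  II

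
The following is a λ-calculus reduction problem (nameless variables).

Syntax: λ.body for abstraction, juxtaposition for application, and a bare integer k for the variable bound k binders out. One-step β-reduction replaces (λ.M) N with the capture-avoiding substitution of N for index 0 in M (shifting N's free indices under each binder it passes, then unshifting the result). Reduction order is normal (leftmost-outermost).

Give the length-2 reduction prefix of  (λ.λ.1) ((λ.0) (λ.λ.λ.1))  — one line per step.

  start: (λ.λ.1) ((λ.0) (λ.λ.λ.1))
  [1] λ.(λ.0) (λ.λ.λ.1)
  [2] λ.λ.λ.λ.1

Answer: after 2 steps: λ.λ.λ.λ.1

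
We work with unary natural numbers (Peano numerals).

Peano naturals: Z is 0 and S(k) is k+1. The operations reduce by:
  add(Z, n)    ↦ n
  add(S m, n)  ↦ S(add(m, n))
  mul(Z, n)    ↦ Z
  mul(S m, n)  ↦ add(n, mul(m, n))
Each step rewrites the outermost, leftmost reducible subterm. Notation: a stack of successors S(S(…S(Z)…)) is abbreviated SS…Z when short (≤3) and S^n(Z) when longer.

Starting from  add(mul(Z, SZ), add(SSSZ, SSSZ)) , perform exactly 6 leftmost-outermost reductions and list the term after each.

Answer: after 6 steps: S^6(Z)

Reduction:
  start: add(mul(Z, SZ), add(SSSZ, SSSZ))
  →1  add(Z, add(SSSZ, SSSZ))
  →2  add(SSSZ, SSSZ)
  →3  S(add(SSZ, SSSZ))
  →4  S(S(add(SZ, SSSZ)))
  →5  S(S(S(add(Z, SSSZ))))
  →6  S^6(Z)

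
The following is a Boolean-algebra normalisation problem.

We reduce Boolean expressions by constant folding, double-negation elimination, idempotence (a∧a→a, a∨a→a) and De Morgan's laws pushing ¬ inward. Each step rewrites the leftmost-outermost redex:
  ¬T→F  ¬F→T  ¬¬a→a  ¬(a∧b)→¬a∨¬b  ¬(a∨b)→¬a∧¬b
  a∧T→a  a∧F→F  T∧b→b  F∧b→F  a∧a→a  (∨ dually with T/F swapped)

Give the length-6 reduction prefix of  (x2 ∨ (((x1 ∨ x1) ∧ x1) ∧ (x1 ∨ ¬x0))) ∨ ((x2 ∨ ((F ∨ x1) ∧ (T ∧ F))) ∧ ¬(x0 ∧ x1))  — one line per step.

  start: (x2 ∨ (((x1 ∨ x1) ∧ x1) ∧ (x1 ∨ ¬x0))) ∨ ((x2 ∨ ((F ∨ x1) ∧ (T ∧ F))) ∧ ¬(x0 ∧ x1))
  [1] (x2 ∨ ((x1 ∧ x1) ∧ (x1 ∨ ¬x0))) ∨ ((x2 ∨ ((F ∨ x1) ∧ (T ∧ F))) ∧ ¬(x0 ∧ x1))
  [2] (x2 ∨ (x1 ∧ (x1 ∨ ¬x0))) ∨ ((x2 ∨ ((F ∨ x1) ∧ (T ∧ F))) ∧ ¬(x0 ∧ x1))
  [3] (x2 ∨ (x1 ∧ (x1 ∨ ¬x0))) ∨ ((x2 ∨ (x1 ∧ (T ∧ F))) ∧ ¬(x0 ∧ x1))
  [4] (x2 ∨ (x1 ∧ (x1 ∨ ¬x0))) ∨ ((x2 ∨ (x1 ∧ F)) ∧ ¬(x0 ∧ x1))
  [5] (x2 ∨ (x1 ∧ (x1 ∨ ¬x0))) ∨ ((x2 ∨ F) ∧ ¬(x0 ∧ x1))
  [6] (x2 ∨ (x1 ∧ (x1 ∨ ¬x0))) ∨ (x2 ∧ ¬(x0 ∧ x1))

Answer: after 6 steps: (x2 ∨ (x1 ∧ (x1 ∨ ¬x0))) ∨ (x2 ∧ ¬(x0 ∧ x1))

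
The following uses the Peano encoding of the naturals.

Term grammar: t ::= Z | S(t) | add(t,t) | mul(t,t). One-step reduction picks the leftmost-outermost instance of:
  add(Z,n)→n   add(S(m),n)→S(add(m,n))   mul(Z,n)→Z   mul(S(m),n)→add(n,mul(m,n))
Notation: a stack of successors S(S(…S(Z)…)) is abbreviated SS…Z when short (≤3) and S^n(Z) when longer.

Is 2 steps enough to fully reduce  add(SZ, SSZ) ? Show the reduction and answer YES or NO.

  start: add(SZ, SSZ)
  [1] S(add(Z, SSZ))
  [2] SSSZ

Answer: YES — reaches normal form SSSZ in 2 ≤ 2 steps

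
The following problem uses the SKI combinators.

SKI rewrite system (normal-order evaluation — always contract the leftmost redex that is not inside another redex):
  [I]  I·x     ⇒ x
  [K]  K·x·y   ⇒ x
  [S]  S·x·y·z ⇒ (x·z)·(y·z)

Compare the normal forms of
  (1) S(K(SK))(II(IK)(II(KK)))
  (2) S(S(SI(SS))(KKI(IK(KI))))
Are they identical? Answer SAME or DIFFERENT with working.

Term A:
  start: S(K(SK))(II(IK)(II(KK)))
  step 1: S(K(SK))(I(IK)(II(KK)))
  step 2: S(K(SK))(IK(II(KK)))
  step 3: S(K(SK))(K(II(KK)))
  step 4: S(K(SK))(K(I(KK)))
  step 5: S(K(SK))(K(KK))

Term B:
  start: S(S(SI(SS))(KKI(IK(KI))))
  step 1: S(S(SI(SS))(K(IK(KI))))
  step 2: S(S(SI(SS))(K(K(KI))))

Answer: DIFFERENT — A ⇓ S(K(SK))(K(KK)), B ⇓ S(S(SI(SS))(K(K(KI))))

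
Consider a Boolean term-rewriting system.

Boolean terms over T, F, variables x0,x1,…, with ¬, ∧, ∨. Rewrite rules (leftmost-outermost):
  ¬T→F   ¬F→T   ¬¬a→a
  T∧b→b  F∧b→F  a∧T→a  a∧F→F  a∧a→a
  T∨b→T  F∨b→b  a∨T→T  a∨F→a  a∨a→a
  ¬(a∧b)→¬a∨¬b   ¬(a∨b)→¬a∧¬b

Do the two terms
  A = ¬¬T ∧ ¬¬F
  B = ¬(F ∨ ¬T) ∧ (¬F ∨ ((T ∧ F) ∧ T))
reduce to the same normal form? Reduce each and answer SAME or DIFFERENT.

Answer: DIFFERENT — A ⇓ F, B ⇓ T

Working:
Term A:
  start: ¬¬T ∧ ¬¬F
  →1  T ∧ ¬¬F
  →2  ¬¬F
  →3  F

Term B:
  start: ¬(F ∨ ¬T) ∧ (¬F ∨ ((T ∧ F) ∧ T))
  →1  (¬F ∧ ¬¬T) ∧ (¬F ∨ ((T ∧ F) ∧ T))
  →2  (T ∧ ¬¬T) ∧ (¬F ∨ ((T ∧ F) ∧ T))
  →3  ¬¬T ∧ (¬F ∨ ((T ∧ F) ∧ T))
  →4  T ∧ (¬F ∨ ((T ∧ F) ∧ T))
  →5  ¬F ∨ ((T ∧ F) ∧ T)
  →6  T ∨ ((T ∧ F) ∧ T)
  →7  T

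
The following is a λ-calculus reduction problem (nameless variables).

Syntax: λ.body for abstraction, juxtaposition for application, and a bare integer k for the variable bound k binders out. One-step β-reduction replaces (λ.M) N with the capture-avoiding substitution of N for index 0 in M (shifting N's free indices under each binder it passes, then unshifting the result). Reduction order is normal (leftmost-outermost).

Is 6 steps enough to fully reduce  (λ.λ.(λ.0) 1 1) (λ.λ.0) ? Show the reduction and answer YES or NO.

  start: (λ.λ.(λ.0) 1 1) (λ.λ.0)
  [1] λ.(λ.0) (λ.λ.0) (λ.λ.0)
  [2] λ.(λ.λ.0) (λ.λ.0)
  [3] λ.λ.0

Answer: YES — reaches normal form λ.λ.0 in 3 ≤ 6 steps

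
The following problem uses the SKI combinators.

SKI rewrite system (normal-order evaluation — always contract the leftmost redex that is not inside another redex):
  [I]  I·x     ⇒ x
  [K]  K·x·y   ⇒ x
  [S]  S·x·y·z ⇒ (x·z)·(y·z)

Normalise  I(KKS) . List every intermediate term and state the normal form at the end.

  start: I(KKS)
  step 1: KKS
  step 2: K

Answer: normal form = K  (in 2 steps)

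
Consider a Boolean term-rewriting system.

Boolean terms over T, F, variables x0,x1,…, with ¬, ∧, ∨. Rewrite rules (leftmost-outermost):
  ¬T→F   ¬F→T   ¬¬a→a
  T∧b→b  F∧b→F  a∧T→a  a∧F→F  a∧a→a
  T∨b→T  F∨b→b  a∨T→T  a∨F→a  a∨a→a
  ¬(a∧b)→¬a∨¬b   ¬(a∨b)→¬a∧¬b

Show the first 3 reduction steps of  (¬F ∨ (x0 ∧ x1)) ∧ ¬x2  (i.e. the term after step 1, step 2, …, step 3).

Answer: after 3 steps: ¬x2

Working:
  start: (¬F ∨ (x0 ∧ x1)) ∧ ¬x2
  →1  (T ∨ (x0 ∧ x1)) ∧ ¬x2
  →2  T ∧ ¬x2
  →3  ¬x2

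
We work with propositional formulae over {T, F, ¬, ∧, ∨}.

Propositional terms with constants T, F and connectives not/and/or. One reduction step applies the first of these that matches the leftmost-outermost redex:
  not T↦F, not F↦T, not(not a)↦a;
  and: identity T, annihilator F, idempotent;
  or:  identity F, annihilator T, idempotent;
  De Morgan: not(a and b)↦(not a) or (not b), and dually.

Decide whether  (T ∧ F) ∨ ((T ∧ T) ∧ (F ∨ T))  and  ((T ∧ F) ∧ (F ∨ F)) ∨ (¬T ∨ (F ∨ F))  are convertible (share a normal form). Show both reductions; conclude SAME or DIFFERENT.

Term A:
  start: (T ∧ F) ∨ ((T ∧ T) ∧ (F ∨ T))
  [1] F ∨ ((T ∧ T) ∧ (F ∨ T))
  [2] (T ∧ T) ∧ (F ∨ T)
  [3] T ∧ (F ∨ T)
  [4] F ∨ T
  [5] T

Term B:
  start: ((T ∧ F) ∧ (F ∨ F)) ∨ (¬T ∨ (F ∨ F))
  [1] (F ∧ (F ∨ F)) ∨ (¬T ∨ (F ∨ F))
  [2] F ∨ (¬T ∨ (F ∨ F))
  [3] ¬T ∨ (F ∨ F)
  [4] F ∨ (F ∨ F)
  [5] F ∨ F
  [6] F

Answer: DIFFERENT — A ⇓ T, B ⇓ F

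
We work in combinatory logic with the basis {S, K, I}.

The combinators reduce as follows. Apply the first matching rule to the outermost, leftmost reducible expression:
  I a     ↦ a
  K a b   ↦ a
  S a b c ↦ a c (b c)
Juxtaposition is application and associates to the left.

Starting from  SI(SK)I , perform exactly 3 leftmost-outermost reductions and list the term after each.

  start: SI(SK)I
  [1] II(SKI)
  [2] I(SKI)
  [3] SKI

Answer: after 3 steps: SKI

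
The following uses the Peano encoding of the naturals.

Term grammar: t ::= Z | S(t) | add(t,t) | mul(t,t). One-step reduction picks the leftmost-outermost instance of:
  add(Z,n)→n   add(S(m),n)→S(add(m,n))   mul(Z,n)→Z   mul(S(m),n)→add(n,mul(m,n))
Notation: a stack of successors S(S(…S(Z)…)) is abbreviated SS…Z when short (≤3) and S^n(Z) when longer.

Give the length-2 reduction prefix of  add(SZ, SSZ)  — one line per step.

  start: add(SZ, SSZ)
  step 1: S(add(Z, SSZ))
  step 2: SSSZ

Answer: after 2 steps: SSSZ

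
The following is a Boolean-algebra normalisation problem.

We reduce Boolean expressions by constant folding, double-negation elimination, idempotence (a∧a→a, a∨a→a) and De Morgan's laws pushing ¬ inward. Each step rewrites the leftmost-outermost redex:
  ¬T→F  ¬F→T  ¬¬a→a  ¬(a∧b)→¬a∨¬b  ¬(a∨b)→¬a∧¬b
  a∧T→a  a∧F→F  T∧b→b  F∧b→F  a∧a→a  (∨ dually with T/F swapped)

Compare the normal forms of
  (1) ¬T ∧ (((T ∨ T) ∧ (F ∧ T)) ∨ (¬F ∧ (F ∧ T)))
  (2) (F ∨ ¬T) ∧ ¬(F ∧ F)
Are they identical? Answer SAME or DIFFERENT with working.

Term A:
  start: ¬T ∧ (((T ∨ T) ∧ (F ∧ T)) ∨ (¬F ∧ (F ∧ T)))
  [1] F ∧ (((T ∨ T) ∧ (F ∧ T)) ∨ (¬F ∧ (F ∧ T)))
  [2] F

Term B:
  start: (F ∨ ¬T) ∧ ¬(F ∧ F)
  [1] ¬T ∧ ¬(F ∧ F)
  [2] F ∧ ¬(F ∧ F)
  [3] F

Answer: SAME — A ⇓ F, B ⇓ F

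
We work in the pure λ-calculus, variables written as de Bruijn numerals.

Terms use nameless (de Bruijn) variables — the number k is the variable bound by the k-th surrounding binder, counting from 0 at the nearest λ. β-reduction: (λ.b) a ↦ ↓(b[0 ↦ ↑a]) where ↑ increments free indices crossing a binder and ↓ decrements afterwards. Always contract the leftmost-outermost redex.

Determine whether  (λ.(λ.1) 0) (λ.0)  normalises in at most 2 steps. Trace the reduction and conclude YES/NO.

Answer: YES — reaches normal form λ.0 in 2 ≤ 2 steps

Derivation:
  start: (λ.(λ.1) 0) (λ.0)
  →1  (λ.λ.0) (λ.0)
  →2  λ.0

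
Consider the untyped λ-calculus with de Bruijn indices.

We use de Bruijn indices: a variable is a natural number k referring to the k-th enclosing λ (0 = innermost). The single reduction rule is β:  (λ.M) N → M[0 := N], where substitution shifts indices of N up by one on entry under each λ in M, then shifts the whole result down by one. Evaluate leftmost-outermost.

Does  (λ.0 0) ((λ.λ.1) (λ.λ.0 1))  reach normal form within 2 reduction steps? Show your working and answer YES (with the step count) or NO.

  start: (λ.0 0) ((λ.λ.1) (λ.λ.0 1))
  [1] (λ.λ.1) (λ.λ.0 1) ((λ.λ.1) (λ.λ.0 1))
  [2] (λ.λ.λ.0 1) ((λ.λ.1) (λ.λ.0 1))

Answer: NO — after 2 steps the term is (λ.λ.λ.0 1) ((λ.λ.1) (λ.λ.0 1)), not yet normal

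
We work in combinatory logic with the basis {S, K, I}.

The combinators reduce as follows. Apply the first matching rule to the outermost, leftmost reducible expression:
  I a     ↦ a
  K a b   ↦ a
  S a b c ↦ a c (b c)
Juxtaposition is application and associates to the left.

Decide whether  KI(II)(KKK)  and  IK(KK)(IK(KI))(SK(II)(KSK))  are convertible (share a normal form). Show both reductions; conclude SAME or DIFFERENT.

Term A:
  start: KI(II)(KKK)
  [1] I(KKK)
  [2] KKK
  [3] K

Term B:
  start: IK(KK)(IK(KI))(SK(II)(KSK))
  [1] K(KK)(IK(KI))(SK(II)(KSK))
  [2] KK(SK(II)(KSK))
  [3] K

Answer: SAME — A ⇓ K, B ⇓ K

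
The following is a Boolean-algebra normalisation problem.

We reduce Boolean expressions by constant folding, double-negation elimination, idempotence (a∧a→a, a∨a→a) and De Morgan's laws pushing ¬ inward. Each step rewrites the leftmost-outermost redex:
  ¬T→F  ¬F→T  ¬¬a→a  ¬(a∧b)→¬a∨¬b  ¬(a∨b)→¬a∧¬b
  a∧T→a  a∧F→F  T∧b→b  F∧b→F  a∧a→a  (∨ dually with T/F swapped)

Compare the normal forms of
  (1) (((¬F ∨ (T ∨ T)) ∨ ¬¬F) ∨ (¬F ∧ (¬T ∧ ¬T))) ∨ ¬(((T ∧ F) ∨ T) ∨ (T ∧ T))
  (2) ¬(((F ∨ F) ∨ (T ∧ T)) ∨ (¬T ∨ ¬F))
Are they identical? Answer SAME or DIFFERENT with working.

Term A:
  start: (((¬F ∨ (T ∨ T)) ∨ ¬¬F) ∨ (¬F ∧ (¬T ∧ ¬T))) ∨ ¬(((T ∧ F) ∨ T) ∨ (T ∧ T))
  →1  (((T ∨ (T ∨ T)) ∨ ¬¬F) ∨ (¬F ∧ (¬T ∧ ¬T))) ∨ ¬(((T ∧ F) ∨ T) ∨ (T ∧ T))
  →2  ((T ∨ ¬¬F) ∨ (¬F ∧ (¬T ∧ ¬T))) ∨ ¬(((T ∧ F) ∨ T) ∨ (T ∧ T))
  →3  (T ∨ (¬F ∧ (¬T ∧ ¬T))) ∨ ¬(((T ∧ F) ∨ T) ∨ (T ∧ T))
  →4  T ∨ ¬(((T ∧ F) ∨ T) ∨ (T ∧ T))
  →5  T

Term B:
  start: ¬(((F ∨ F) ∨ (T ∧ T)) ∨ (¬T ∨ ¬F))
  →1  ¬((F ∨ F) ∨ (T ∧ T)) ∧ ¬(¬T ∨ ¬F)
  →2  (¬(F ∨ F) ∧ ¬(T ∧ T)) ∧ ¬(¬T ∨ ¬F)
  →3  ((¬F ∧ ¬F) ∧ ¬(T ∧ T)) ∧ ¬(¬T ∨ ¬F)
  →4  (¬F ∧ ¬(T ∧ T)) ∧ ¬(¬T ∨ ¬F)
  →5  (T ∧ ¬(T ∧ T)) ∧ ¬(¬T ∨ ¬F)
  →6  ¬(T ∧ T) ∧ ¬(¬T ∨ ¬F)
  →7  (¬T ∨ ¬T) ∧ ¬(¬T ∨ ¬F)
  →8  ¬T ∧ ¬(¬T ∨ ¬F)
  →9  F ∧ ¬(¬T ∨ ¬F)
  →10  F

Answer: DIFFERENT — A ⇓ T, B ⇓ F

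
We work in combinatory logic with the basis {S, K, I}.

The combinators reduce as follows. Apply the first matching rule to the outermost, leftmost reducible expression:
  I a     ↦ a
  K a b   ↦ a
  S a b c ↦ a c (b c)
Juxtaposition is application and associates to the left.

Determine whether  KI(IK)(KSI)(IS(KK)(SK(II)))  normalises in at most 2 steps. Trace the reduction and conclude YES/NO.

Answer: NO — after 2 steps the term is KSI(IS(KK)(SK(II))), not yet normal

Reduction:
  start: KI(IK)(KSI)(IS(KK)(SK(II)))
  [1] I(KSI)(IS(KK)(SK(II)))
  [2] KSI(IS(KK)(SK(II)))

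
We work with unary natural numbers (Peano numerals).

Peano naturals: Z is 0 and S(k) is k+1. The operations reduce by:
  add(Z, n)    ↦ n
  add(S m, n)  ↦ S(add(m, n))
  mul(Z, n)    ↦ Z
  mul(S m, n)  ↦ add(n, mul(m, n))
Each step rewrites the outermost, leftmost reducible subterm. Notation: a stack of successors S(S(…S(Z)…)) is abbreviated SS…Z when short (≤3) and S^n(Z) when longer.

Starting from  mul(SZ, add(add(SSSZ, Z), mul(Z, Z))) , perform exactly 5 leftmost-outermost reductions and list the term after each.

Answer: after 5 steps: S(add(add(S(add(SZ, Z)), mul(Z, Z)), mul(Z, add(add(SSSZ, Z), mul(Z, Z)))))

Derivation:
  start: mul(SZ, add(add(SSSZ, Z), mul(Z, Z)))
  [1] add(add(add(SSSZ, Z), mul(Z, Z)), mul(Z, add(add(SSSZ, Z), mul(Z, Z))))
  [2] add(add(S(add(SSZ, Z)), mul(Z, Z)), mul(Z, add(add(SSSZ, Z), mul(Z, Z))))
  [3] add(S(add(add(SSZ, Z), mul(Z, Z))), mul(Z, add(add(SSSZ, Z), mul(Z, Z))))
  [4] S(add(add(add(SSZ, Z), mul(Z, Z)), mul(Z, add(add(SSSZ, Z), mul(Z, Z)))))
  [5] S(add(add(S(add(SZ, Z)), mul(Z, Z)), mul(Z, add(add(SSSZ, Z), mul(Z, Z)))))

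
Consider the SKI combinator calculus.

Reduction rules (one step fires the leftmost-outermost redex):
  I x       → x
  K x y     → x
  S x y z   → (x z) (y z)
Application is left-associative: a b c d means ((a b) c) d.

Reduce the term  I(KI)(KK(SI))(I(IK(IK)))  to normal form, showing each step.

Answer: normal form = KK  (in 6 steps)

Derivation:
  start: I(KI)(KK(SI))(I(IK(IK)))
  →1  KI(KK(SI))(I(IK(IK)))
  →2  I(I(IK(IK)))
  →3  I(IK(IK))
  →4  IK(IK)
  →5  K(IK)
  →6  KK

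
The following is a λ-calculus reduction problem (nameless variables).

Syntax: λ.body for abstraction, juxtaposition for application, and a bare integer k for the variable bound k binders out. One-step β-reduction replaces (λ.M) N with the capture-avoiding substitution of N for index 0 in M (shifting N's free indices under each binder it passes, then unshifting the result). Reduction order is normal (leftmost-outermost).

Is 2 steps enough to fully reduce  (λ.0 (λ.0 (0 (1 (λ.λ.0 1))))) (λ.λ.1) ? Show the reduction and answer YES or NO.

Answer: NO — after 2 steps the term is λ.λ.0 (0 ((λ.λ.1) (λ.λ.0 1))), not yet normal

Derivation:
  start: (λ.0 (λ.0 (0 (1 (λ.λ.0 1))))) (λ.λ.1)
  →1  (λ.λ.1) (λ.0 (0 ((λ.λ.1) (λ.λ.0 1))))
  →2  λ.λ.0 (0 ((λ.λ.1) (λ.λ.0 1)))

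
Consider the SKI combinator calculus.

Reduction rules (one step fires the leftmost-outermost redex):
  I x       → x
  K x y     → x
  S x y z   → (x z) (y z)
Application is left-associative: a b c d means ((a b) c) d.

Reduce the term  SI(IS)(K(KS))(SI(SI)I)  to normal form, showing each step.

  start: SI(IS)(K(KS))(SI(SI)I)
  →1  I(K(KS))(IS(K(KS)))(SI(SI)I)
  →2  K(KS)(IS(K(KS)))(SI(SI)I)
  →3  KS(SI(SI)I)
  →4  S

Answer: normal form = S  (in 4 steps)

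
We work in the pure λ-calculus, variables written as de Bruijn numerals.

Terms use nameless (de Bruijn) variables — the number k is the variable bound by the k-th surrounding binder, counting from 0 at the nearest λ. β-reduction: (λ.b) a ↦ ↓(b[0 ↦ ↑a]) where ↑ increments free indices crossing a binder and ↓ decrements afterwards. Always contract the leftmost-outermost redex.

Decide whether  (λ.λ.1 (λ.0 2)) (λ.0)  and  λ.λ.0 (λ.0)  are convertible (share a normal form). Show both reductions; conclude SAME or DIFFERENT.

Answer: SAME — A ⇓ λ.λ.0 (λ.0), B ⇓ λ.λ.0 (λ.0)

Reduction:
Term A:
  start: (λ.λ.1 (λ.0 2)) (λ.0)
  [1] λ.(λ.0) (λ.0 (λ.0))
  [2] λ.λ.0 (λ.0)

Term B:
  start: λ.λ.0 (λ.0)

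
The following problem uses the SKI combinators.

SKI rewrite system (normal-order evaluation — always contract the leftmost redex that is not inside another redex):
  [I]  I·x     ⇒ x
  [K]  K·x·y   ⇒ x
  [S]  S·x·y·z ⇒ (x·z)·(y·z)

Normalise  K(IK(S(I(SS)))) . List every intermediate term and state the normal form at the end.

Answer: normal form = K(K(S(SS)))  (in 2 steps)

Derivation:
  start: K(IK(S(I(SS))))
  [1] K(K(S(I(SS))))
  [2] K(K(S(SS)))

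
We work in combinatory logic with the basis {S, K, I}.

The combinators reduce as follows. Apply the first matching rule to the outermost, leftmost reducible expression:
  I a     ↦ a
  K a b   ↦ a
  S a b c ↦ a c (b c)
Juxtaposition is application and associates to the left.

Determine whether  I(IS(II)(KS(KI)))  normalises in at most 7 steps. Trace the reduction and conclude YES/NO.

Answer: YES — reaches normal form SIS in 4 ≤ 7 steps

Reduction:
  start: I(IS(II)(KS(KI)))
  [1] IS(II)(KS(KI))
  [2] S(II)(KS(KI))
  [3] SI(KS(KI))
  [4] SIS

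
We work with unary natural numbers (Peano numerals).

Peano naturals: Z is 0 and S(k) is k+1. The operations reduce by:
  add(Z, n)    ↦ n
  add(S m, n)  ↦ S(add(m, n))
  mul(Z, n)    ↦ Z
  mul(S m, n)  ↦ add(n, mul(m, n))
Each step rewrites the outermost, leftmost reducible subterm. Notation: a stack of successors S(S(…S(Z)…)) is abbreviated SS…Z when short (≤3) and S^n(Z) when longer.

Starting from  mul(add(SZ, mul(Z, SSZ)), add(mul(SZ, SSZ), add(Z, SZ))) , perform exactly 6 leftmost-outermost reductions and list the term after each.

Answer: after 6 steps: S(add(add(add(SZ, mul(Z, SSZ)), add(Z, SZ)), mul(add(Z, mul(Z, SSZ)), add(mul(SZ, SSZ), add(Z, SZ)))))

Working:
  start: mul(add(SZ, mul(Z, SSZ)), add(mul(SZ, SSZ), add(Z, SZ)))
  →1  mul(S(add(Z, mul(Z, SSZ))), add(mul(SZ, SSZ), add(Z, SZ)))
  →2  add(add(mul(SZ, SSZ), add(Z, SZ)), mul(add(Z, mul(Z, SSZ)), add(mul(SZ, SSZ), add(Z, SZ))))
  →3  add(add(add(SSZ, mul(Z, SSZ)), add(Z, SZ)), mul(add(Z, mul(Z, SSZ)), add(mul(SZ, SSZ), add(Z, SZ))))
  →4  add(add(S(add(SZ, mul(Z, SSZ))), add(Z, SZ)), mul(add(Z, mul(Z, SSZ)), add(mul(SZ, SSZ), add(Z, SZ))))
  →5  add(S(add(add(SZ, mul(Z, SSZ)), add(Z, SZ))), mul(add(Z, mul(Z, SSZ)), add(mul(SZ, SSZ), add(Z, SZ))))
  →6  S(add(add(add(SZ, mul(Z, SSZ)), add(Z, SZ)), mul(add(Z, mul(Z, SSZ)), add(mul(SZ, SSZ), add(Z, SZ)))))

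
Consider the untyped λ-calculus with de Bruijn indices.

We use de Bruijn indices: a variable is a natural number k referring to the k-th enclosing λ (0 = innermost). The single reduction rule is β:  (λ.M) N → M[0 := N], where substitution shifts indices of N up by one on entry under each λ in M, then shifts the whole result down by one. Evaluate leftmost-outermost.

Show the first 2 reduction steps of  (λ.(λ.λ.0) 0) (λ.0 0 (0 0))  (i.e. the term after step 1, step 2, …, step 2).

Answer: after 2 steps: λ.0

Reduction:
  start: (λ.(λ.λ.0) 0) (λ.0 0 (0 0))
  step 1: (λ.λ.0) (λ.0 0 (0 0))
  step 2: λ.0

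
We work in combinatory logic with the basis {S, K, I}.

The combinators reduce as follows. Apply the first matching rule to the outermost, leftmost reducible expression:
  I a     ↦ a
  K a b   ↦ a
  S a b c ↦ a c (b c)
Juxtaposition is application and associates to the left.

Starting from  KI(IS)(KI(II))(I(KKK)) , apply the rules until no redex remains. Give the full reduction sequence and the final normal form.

Answer: normal form = K  (in 6 steps)

Derivation:
  start: KI(IS)(KI(II))(I(KKK))
  →1  I(KI(II))(I(KKK))
  →2  KI(II)(I(KKK))
  →3  I(I(KKK))
  →4  I(KKK)
  →5  KKK
  →6  K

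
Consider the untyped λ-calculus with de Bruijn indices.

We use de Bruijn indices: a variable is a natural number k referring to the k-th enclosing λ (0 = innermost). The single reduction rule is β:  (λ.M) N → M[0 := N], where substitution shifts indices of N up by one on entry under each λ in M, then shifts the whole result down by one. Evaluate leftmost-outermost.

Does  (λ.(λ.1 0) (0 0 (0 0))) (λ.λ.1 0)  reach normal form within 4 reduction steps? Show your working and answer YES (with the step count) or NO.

  start: (λ.(λ.1 0) (0 0 (0 0))) (λ.λ.1 0)
  →1  (λ.(λ.λ.1 0) 0) ((λ.λ.1 0) (λ.λ.1 0) ((λ.λ.1 0) (λ.λ.1 0)))
  →2  (λ.λ.1 0) ((λ.λ.1 0) (λ.λ.1 0) ((λ.λ.1 0) (λ.λ.1 0)))
  →3  λ.(λ.λ.1 0) (λ.λ.1 0) ((λ.λ.1 0) (λ.λ.1 0)) 0
  →4  λ.(λ.(λ.λ.1 0) 0) ((λ.λ.1 0) (λ.λ.1 0)) 0

Answer: NO — after 4 steps the term is λ.(λ.(λ.λ.1 0) 0) ((λ.λ.1 0) (λ.λ.1 0)) 0, not yet normal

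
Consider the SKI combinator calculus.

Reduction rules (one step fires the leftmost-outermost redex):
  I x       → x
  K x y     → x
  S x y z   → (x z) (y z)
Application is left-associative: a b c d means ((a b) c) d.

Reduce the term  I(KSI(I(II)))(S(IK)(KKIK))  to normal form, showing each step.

Answer: normal form = SI(SK(KK))  (in 6 steps)

Reduction:
  start: I(KSI(I(II)))(S(IK)(KKIK))
  →1  KSI(I(II))(S(IK)(KKIK))
  →2  S(I(II))(S(IK)(KKIK))
  →3  S(II)(S(IK)(KKIK))
  →4  SI(S(IK)(KKIK))
  →5  SI(SK(KKIK))
  →6  SI(SK(KK))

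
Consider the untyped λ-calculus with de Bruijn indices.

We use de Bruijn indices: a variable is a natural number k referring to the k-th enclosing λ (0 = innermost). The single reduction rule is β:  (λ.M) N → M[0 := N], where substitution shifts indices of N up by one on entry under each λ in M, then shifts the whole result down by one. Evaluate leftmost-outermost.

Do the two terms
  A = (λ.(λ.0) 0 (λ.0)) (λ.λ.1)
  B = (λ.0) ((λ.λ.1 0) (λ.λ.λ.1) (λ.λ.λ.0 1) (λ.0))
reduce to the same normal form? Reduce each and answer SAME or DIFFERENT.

Answer: SAME — A ⇓ λ.λ.0, B ⇓ λ.λ.0

Working:
Term A:
  start: (λ.(λ.0) 0 (λ.0)) (λ.λ.1)
  step 1: (λ.0) (λ.λ.1) (λ.0)
  step 2: (λ.λ.1) (λ.0)
  step 3: λ.λ.0

Term B:
  start: (λ.0) ((λ.λ.1 0) (λ.λ.λ.1) (λ.λ.λ.0 1) (λ.0))
  step 1: (λ.λ.1 0) (λ.λ.λ.1) (λ.λ.λ.0 1) (λ.0)
  step 2: (λ.(λ.λ.λ.1) 0) (λ.λ.λ.0 1) (λ.0)
  step 3: (λ.λ.λ.1) (λ.λ.λ.0 1) (λ.0)
  step 4: (λ.λ.1) (λ.0)
  step 5: λ.λ.0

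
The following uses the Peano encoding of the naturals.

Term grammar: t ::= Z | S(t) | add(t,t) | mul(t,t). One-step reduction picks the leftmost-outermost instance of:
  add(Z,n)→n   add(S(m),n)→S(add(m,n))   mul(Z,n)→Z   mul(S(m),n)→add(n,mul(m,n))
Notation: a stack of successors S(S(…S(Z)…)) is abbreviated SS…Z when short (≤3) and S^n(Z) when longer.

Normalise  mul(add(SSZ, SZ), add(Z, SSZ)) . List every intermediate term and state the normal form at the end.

  start: mul(add(SSZ, SZ), add(Z, SSZ))
  →1  mul(S(add(SZ, SZ)), add(Z, SSZ))
  →2  add(add(Z, SSZ), mul(add(SZ, SZ), add(Z, SSZ)))
  →3  add(SSZ, mul(add(SZ, SZ), add(Z, SSZ)))
  →4  S(add(SZ, mul(add(SZ, SZ), add(Z, SSZ))))
  →5  S(S(add(Z, mul(add(SZ, SZ), add(Z, SSZ)))))
  →6  S(S(mul(add(SZ, SZ), add(Z, SSZ))))
  →7  S(S(mul(S(add(Z, SZ)), add(Z, SSZ))))
  →8  S(S(add(add(Z, SSZ), mul(add(Z, SZ), add(Z, SSZ)))))
  →9  S(S(add(SSZ, mul(add(Z, SZ), add(Z, SSZ)))))
  →10  S(S(S(add(SZ, mul(add(Z, SZ), add(Z, SSZ))))))
  →11  S(S(S(S(add(Z, mul(add(Z, SZ), add(Z, SSZ)))))))
  →12  S(S(S(S(mul(add(Z, SZ), add(Z, SSZ))))))
  →13  S(S(S(S(mul(SZ, add(Z, SSZ))))))
  →14  S(S(S(S(add(add(Z, SSZ), mul(Z, add(Z, SSZ)))))))
  →15  S(S(S(S(add(SSZ, mul(Z, add(Z, SSZ)))))))
  →16  S(S(S(S(S(add(SZ, mul(Z, add(Z, SSZ))))))))
  →17  S(S(S(S(S(S(add(Z, mul(Z, add(Z, SSZ)))))))))
  →18  S(S(S(S(S(S(mul(Z, add(Z, SSZ))))))))
  →19  S^6(Z)

Answer: normal form = S^6(Z)  (in 19 steps)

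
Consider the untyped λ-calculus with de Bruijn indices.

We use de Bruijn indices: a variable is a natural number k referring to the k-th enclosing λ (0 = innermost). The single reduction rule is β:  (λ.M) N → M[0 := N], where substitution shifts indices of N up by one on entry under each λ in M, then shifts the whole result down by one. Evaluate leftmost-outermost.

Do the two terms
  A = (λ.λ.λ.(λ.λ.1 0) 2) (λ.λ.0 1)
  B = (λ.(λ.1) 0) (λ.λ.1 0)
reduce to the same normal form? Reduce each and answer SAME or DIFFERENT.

Answer: DIFFERENT — A ⇓ λ.λ.λ.λ.0 1, B ⇓ λ.λ.1 0

Derivation:
Term A:
  start: (λ.λ.λ.(λ.λ.1 0) 2) (λ.λ.0 1)
  step 1: λ.λ.(λ.λ.1 0) (λ.λ.0 1)
  step 2: λ.λ.λ.(λ.λ.0 1) 0
  step 3: λ.λ.λ.λ.0 1

Term B:
  start: (λ.(λ.1) 0) (λ.λ.1 0)
  step 1: (λ.λ.λ.1 0) (λ.λ.1 0)
  step 2: λ.λ.1 0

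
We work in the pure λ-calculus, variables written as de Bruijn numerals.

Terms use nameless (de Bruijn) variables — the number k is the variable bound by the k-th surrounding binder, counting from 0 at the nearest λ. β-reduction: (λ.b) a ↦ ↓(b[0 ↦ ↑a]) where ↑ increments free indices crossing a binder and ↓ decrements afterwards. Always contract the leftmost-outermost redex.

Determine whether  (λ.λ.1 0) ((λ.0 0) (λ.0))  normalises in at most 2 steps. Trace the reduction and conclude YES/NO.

Answer: NO — after 2 steps the term is λ.(λ.0) (λ.0) 0, not yet normal

Working:
  start: (λ.λ.1 0) ((λ.0 0) (λ.0))
  [1] λ.(λ.0 0) (λ.0) 0
  [2] λ.(λ.0) (λ.0) 0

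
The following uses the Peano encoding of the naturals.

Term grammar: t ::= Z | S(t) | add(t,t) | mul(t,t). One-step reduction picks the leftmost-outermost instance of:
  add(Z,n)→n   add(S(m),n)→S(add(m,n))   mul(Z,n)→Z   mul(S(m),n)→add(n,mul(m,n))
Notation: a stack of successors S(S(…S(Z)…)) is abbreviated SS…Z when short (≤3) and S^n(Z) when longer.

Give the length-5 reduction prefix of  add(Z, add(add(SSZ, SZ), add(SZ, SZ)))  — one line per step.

  start: add(Z, add(add(SSZ, SZ), add(SZ, SZ)))
  step 1: add(add(SSZ, SZ), add(SZ, SZ))
  step 2: add(S(add(SZ, SZ)), add(SZ, SZ))
  step 3: S(add(add(SZ, SZ), add(SZ, SZ)))
  step 4: S(add(S(add(Z, SZ)), add(SZ, SZ)))
  step 5: S(S(add(add(Z, SZ), add(SZ, SZ))))

Answer: after 5 steps: S(S(add(add(Z, SZ), add(SZ, SZ))))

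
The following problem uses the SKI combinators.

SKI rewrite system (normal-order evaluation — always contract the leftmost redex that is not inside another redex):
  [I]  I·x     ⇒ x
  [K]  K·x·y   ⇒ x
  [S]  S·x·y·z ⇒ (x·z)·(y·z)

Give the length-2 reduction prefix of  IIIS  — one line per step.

  start: IIIS
  [1] IIS
  [2] IS

Answer: after 2 steps: IS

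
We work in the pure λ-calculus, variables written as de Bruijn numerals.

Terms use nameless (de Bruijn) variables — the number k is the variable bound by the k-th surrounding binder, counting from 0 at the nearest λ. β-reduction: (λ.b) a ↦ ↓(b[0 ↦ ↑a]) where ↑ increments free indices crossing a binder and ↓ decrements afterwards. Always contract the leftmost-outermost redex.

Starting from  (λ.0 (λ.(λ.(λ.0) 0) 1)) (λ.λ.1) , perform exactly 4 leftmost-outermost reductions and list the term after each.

Answer: after 4 steps: λ.λ.λ.λ.1

Working:
  start: (λ.0 (λ.(λ.(λ.0) 0) 1)) (λ.λ.1)
  [1] (λ.λ.1) (λ.(λ.(λ.0) 0) (λ.λ.1))
  [2] λ.λ.(λ.(λ.0) 0) (λ.λ.1)
  [3] λ.λ.(λ.0) (λ.λ.1)
  [4] λ.λ.λ.λ.1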